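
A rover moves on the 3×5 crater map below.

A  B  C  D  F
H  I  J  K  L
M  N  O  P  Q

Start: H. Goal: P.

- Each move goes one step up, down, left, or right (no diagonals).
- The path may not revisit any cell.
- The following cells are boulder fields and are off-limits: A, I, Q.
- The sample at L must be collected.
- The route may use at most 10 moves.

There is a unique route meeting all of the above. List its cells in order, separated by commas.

H, M, N, O, J, C, D, F, L, K, P

The budget equals the shortest possible length, so every move has to be on a shortest route through the required cells.
Route from H: down 1 to M, right 2 to O, up 2 to C, right 2 to F, down 1 to L, left 1 to K, down 1 to P — 10 moves in all.
Check: all required cells visited; 10 ≤ 10 moves.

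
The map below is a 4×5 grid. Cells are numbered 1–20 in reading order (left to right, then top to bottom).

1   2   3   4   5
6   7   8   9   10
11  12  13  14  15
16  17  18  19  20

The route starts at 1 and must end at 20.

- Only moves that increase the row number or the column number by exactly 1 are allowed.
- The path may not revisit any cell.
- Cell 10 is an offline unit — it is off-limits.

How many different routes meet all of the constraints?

30

A right/down-only route from 1 to 20 makes exactly 3 down-moves and 4 right-moves in some order.
With no other constraints that would be C(7,3) = 35 routes.
Subtract routes through each blocked cell (inclusion–exclusion for overlaps): − through 10: 5 → 30.
That gives 30 routes.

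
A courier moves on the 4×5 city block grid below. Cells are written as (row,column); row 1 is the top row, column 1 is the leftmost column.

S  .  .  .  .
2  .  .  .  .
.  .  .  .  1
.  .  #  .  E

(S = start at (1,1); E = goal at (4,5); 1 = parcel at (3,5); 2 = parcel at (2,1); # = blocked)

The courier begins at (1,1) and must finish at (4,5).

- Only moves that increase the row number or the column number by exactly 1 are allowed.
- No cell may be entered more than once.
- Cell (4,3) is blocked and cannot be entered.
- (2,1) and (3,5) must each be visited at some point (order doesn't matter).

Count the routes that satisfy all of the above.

A right/down-only route from (1,1) to (4,5) makes exactly 3 down-moves and 4 right-moves in some order.
With no other constraints that would be C(7,3) = 35 routes.
A monotone route can only reach the required cells in the order (2,1), (3,5), so split there and multiply the segment counts (each segment already excludes blocked cells): (1,1)→(2,1): 1; (2,1)→(3,5): 5; (3,5)→(4,5): 1; product = 5.
That gives 5 routes.

5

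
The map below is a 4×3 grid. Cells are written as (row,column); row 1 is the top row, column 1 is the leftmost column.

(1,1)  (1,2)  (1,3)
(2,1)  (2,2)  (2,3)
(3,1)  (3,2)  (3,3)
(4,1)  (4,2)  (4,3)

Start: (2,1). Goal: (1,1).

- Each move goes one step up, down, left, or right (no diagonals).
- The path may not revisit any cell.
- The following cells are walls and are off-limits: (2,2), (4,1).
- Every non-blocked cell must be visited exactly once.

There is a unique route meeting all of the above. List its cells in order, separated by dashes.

(2,1) - (3,1) - (3,2) - (4,2) - (4,3) - (3,3) - (2,3) - (1,3) - (1,2) - (1,1)

Need to visit all 10 open cells exactly once, starting at (2,1) and ending at (1,1).
Cell (4,3) has only two open neighbours ((3,3) and (4,2)), so the path must pass straight through it: one of those is the cell it's entered from and the other is where it exits.
Route from (2,1): down to (3,1), right to (3,2), down to (4,2), right to (4,3), 3× up (reaching (1,3)), 2× left (reaching (1,1)) — 9 moves in all.
Check: all 10 open cells covered.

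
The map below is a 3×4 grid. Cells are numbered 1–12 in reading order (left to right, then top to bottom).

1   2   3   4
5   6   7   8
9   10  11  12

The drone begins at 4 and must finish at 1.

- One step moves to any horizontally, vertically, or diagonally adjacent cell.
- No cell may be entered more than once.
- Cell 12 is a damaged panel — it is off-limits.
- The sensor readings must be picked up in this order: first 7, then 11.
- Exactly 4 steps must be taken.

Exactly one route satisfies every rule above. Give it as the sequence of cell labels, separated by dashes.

4 - 7 - 11 - 6 - 1

The waypoints must appear in the order 7, 11, with no cell reused.
Route from 4: down-left to 7, down to 11, 2× up-left (reaching 1) — 4 moves in all.
Check: order respected (7 at step 1, 11 at step 2); 4 moves as required.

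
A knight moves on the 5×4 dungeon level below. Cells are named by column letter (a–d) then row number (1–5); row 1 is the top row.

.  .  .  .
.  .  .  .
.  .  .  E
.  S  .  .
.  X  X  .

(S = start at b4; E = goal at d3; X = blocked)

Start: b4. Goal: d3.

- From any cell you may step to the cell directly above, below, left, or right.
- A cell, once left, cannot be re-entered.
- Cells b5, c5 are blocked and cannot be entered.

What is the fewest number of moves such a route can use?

The Manhattan distance from b4 to d3 is |4−3| + |2−4| = 3, so at least 3 moves are needed.
A route of 3 moves achieves this: b4 → b3 → c3 → d3.
Since 3 matches the lower bound, it is optimal.

3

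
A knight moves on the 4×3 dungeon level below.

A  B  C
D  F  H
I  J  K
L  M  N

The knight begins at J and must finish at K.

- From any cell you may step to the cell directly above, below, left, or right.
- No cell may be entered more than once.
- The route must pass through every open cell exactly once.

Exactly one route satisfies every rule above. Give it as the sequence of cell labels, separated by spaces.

J F H C B A D I L M N K

Need to visit all 12 open cells exactly once, starting at J and ending at K.
Cell N has only two open neighbours (K and M), so the path must pass straight through it: one of those is the cell it's entered from and the other is where it exits.
Route from J: up 1 to F, right 1 to H, up 1 to C, left 2 to A, down 3 to L, right 2 to N, up 1 to K — 11 moves in all.
Check: all 12 open cells covered.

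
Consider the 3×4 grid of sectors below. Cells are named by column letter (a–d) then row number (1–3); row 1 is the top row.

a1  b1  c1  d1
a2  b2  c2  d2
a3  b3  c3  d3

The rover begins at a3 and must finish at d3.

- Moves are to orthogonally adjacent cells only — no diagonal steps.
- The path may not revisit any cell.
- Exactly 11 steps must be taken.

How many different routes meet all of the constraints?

4

Need simple routes of exactly 11 moves from a3 to d3 (Manhattan distance 3, so 4 moves are spent on a detour and 4 undoing it).
Enumerating: a3 a2 a1 b1 b2 b3 c3 c2 c1 d1 d2 d3 | a3 a2 a1 b1 c1 d1 d2 c2 b2 b3 c3 d3 | a3 b3 b2 a2 a1 b1 c1 d1 d2 c2 c3 d3 | a3 b3 c3 c2 b2 a2 a1 b1 c1 d1 d2 d3.
That gives 4 routes.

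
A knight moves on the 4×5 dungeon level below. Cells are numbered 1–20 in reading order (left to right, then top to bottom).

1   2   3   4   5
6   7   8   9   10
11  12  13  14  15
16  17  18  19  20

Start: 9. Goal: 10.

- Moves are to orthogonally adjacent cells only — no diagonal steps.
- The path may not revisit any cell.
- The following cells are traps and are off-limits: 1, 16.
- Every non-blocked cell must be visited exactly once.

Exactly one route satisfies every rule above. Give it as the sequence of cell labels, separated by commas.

9, 8, 13, 14, 15, 20, 19, 18, 17, 12, 11, 6, 7, 2, 3, 4, 5, 10

Need to visit all 18 open cells exactly once, starting at 9 and ending at 10.
Route from 9: left to 8, down to 13, 2× right (reaching 15), down to 20, 3× left (reaching 17), up to 12, left to 11, up to 6, right to 7, up to 2, 3× right (reaching 5), down to 10 — 17 moves in all.
Check: all 18 open cells covered.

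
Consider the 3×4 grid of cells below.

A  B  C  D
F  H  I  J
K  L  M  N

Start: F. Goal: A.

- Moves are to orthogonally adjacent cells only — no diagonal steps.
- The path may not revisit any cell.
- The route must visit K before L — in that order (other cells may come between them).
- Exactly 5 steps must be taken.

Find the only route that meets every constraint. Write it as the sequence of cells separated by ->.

F -> K -> L -> H -> B -> A

The waypoints must appear in the order K, L, with no cell reused.
Route from F: down 1 to K, right 1 to L, up 2 to B, left 1 to A — 5 moves in all.
Check: order respected (K at step 1, L at step 2); 5 moves as required.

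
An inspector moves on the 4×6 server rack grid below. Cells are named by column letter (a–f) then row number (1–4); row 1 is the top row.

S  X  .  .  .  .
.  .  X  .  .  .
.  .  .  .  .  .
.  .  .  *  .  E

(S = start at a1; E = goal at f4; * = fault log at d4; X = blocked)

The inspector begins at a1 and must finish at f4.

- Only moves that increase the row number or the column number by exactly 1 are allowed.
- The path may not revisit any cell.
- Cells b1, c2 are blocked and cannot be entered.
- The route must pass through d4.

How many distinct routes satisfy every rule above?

7

A right/down-only route from a1 to f4 makes exactly 3 down-moves and 5 right-moves in some order.
With no other constraints that would be C(8,3) = 56 routes.
Split at d4 and multiply the segment counts (each segment already excludes blocked cells): a1→d4: 7; d4→f4: 1; product = 7.
That gives 7 routes.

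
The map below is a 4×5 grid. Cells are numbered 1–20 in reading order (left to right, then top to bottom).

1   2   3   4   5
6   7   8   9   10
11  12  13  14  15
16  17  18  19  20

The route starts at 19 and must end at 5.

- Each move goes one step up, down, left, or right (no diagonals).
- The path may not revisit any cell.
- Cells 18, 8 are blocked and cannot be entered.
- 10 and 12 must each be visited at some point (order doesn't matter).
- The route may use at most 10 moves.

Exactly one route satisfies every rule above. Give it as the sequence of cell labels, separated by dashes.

The budget equals the shortest possible length, so every move has to be on a shortest route through the required cells.
Route from 19: up 1 to 14, left 2 to 12, up 2 to 2, right 2 to 4, down 1 to 9, right 1 to 10, up 1 to 5 — 10 moves in all.
Check: all required cells visited; 10 ≤ 10 moves.

19 - 14 - 13 - 12 - 7 - 2 - 3 - 4 - 9 - 10 - 5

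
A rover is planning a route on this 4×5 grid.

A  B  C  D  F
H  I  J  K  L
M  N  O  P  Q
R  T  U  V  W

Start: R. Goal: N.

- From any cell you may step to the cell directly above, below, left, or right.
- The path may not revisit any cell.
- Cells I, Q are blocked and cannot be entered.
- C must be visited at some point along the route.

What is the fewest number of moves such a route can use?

8

Any route passes through C somewhere between R and N. Summing Manhattan distances along the two legs (R → C → N) gives a lower bound of 5 + 3 = 8 moves.
A route of 8 moves achieves this: R → M → H → A → B → C → J → O → N.
Since 8 matches the lower bound, it is optimal.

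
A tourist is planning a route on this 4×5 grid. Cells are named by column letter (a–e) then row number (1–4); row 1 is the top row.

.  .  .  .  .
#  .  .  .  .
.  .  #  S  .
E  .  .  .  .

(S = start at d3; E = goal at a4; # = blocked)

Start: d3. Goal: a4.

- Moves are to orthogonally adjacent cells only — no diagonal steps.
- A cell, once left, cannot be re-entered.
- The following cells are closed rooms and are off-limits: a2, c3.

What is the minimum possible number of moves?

4

The Manhattan distance from d3 to a4 is |3−4| + |4−1| = 4, so at least 4 moves are needed.
A route of 4 moves achieves this: d3 → d4 → c4 → b4 → a4.
Since 4 matches the lower bound, it is optimal.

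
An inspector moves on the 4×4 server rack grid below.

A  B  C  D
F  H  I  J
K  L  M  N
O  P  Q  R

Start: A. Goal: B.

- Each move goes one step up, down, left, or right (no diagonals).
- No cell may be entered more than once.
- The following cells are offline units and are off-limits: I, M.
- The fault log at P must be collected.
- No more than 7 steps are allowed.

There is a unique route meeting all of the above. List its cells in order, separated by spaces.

A F K O P L H B

The budget equals the shortest possible length, so every move has to be on a shortest route through the required cells.
Route from A: 3× down (reaching O), right to P, 3× up (reaching B) — 7 moves in all.
Check: all required cells visited; 7 ≤ 7 moves.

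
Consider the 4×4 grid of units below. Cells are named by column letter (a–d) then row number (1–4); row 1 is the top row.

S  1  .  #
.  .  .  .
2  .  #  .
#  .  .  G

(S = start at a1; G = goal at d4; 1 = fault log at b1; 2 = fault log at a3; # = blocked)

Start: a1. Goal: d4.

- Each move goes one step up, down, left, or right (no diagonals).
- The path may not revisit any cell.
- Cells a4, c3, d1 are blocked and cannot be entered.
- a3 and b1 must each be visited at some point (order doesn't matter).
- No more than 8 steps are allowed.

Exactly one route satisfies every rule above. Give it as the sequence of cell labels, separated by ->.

Any route must reach a3 and b1 and still end at d4 within 8 moves, so the order of the required stops is forced.
Route from a1: right to b1, down to b2, left to a2, down to a3, right to b3, down to b4, 2× right (reaching d4) — 8 moves in all.
Check: all required cells visited; 8 ≤ 8 moves.

a1 -> b1 -> b2 -> a2 -> a3 -> b3 -> b4 -> c4 -> d4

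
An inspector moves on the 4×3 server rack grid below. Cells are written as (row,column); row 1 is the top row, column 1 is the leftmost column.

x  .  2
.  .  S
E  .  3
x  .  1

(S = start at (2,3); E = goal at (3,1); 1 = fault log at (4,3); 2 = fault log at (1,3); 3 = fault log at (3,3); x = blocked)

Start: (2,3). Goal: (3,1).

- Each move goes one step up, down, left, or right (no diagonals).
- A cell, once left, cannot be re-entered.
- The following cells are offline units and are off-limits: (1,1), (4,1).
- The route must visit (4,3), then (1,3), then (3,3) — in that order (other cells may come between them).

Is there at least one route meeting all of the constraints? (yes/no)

no

Even ignoring the required order, no revisit-free route from (2,3) to (3,1) manages to pass through all of (4,3), (1,3), and (3,3): branching out from (2,3), every path either misses one of them or, having collected them, can no longer reach (3,1) without re-entering a cell.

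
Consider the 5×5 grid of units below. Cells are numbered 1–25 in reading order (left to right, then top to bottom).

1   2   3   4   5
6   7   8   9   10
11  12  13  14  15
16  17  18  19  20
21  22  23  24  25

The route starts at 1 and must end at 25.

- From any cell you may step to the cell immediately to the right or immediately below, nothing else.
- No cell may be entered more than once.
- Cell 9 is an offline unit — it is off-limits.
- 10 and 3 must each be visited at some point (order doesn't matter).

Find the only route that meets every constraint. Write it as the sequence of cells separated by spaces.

Moves only go right or down, so the column and row indices never decrease.
Route from 1: right 4 to 5, down 4 to 25 — 8 moves in all.
Check: all required cells visited.

1 2 3 4 5 10 15 20 25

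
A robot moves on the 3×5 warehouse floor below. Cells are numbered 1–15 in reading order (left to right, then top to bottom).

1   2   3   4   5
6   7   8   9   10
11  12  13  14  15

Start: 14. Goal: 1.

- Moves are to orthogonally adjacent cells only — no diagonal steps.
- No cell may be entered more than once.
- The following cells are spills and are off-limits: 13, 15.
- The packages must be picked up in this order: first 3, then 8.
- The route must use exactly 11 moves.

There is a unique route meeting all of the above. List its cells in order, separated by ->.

The waypoints must appear in the order 3, 8, with no cell reused.
Route from 14: up to 9, right to 10, up to 5, 2× left (reaching 3), down to 8, left to 7, down to 12, left to 11, 2× up (reaching 1) — 11 moves in all.
Check: order respected (3 at step 5, 8 at step 6); 11 moves as required.

14 -> 9 -> 10 -> 5 -> 4 -> 3 -> 8 -> 7 -> 12 -> 11 -> 6 -> 1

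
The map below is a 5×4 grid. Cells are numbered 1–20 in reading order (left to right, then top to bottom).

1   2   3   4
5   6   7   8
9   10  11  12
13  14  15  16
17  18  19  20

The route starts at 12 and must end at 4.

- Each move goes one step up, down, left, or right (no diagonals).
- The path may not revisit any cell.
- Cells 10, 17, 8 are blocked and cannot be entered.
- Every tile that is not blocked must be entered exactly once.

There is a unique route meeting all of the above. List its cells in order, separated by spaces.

12 11 15 16 20 19 18 14 13 9 5 1 2 6 7 3 4

Need to visit all 17 open cells exactly once, starting at 12 and ending at 4.
Cell 1 has only two open neighbours (5 and 2), so the path must pass straight through it: one of those is the cell it's entered from and the other is where it exits.
Route from 12: left 1 to 11, down 1 to 15, right 1 to 16, down 1 to 20, left 2 to 18, up 1 to 14, left 1 to 13, up 3 to 1, right 1 to 2, down 1 to 6, right 1 to 7, up 1 to 3, right 1 to 4 — 16 moves in all.
Check: all 17 open cells covered.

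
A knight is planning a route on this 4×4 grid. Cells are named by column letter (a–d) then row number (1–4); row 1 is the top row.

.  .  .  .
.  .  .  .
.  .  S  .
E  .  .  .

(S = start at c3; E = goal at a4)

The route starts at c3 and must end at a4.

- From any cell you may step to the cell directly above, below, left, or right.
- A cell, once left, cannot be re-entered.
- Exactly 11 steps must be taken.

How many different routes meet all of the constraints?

39

Need simple routes of exactly 11 moves from c3 to a4 (Manhattan distance 3, so 4 moves are spent on a detour and 4 undoing it).
Branch systematically from the start, pruning whenever the remaining move budget drops below the Manhattan distance to a4 or differs from it in parity. Grouping the completions by first move — via c2: 7; via c4: 14; via b3: 6; via d3: 12 — and summing: 7 + 14 + 6 + 12 = 39.
That gives 39 routes.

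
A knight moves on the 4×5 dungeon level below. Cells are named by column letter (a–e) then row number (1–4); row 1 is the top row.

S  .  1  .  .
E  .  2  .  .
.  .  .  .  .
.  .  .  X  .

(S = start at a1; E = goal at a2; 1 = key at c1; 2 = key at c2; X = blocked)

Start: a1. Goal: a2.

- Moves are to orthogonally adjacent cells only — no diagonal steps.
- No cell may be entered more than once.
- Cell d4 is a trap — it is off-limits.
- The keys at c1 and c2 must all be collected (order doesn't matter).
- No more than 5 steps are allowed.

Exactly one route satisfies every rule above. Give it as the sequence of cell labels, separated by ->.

The 5-move cap with required stops at c1, c2 leaves no slack for detours.
Route from a1: 2× right (reaching c1), down to c2, 2× left (reaching a2) — 5 moves in all.
Check: all required cells visited; 5 ≤ 5 moves.

a1 -> b1 -> c1 -> c2 -> b2 -> a2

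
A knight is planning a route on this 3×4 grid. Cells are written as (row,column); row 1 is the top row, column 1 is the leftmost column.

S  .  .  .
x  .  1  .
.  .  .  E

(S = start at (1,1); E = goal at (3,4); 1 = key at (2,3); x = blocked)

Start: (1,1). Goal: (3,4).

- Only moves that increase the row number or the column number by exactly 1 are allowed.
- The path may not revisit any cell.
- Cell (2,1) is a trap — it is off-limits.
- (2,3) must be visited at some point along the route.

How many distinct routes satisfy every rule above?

4

A right/down-only route from (1,1) to (3,4) makes exactly 2 down-moves and 3 right-moves in some order.
With no other constraints that would be C(5,2) = 10 routes.
Split at (2,3) and multiply the segment counts (each segment already excludes blocked cells): (1,1)→(2,3): 2; (2,3)→(3,4): 2; product = 4.
That gives 4 routes.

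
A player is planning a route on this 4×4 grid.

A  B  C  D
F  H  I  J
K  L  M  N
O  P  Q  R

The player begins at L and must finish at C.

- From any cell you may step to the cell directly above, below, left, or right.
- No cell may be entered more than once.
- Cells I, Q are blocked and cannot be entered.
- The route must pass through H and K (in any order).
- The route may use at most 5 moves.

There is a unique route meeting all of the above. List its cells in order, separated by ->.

The 5-move cap with required stops at H, K leaves no slack for detours.
Route from L: left to K, up to F, right to H, up to B, right to C — 5 moves in all.
Check: all required cells visited; 5 ≤ 5 moves.

L -> K -> F -> H -> B -> C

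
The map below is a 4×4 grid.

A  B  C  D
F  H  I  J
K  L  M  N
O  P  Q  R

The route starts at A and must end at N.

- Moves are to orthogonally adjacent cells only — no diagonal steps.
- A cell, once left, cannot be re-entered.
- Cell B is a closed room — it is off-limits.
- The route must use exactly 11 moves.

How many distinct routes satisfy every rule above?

Need simple routes of exactly 11 moves from A to N (Manhattan distance 5, so 3 moves are spent on a detour and 3 undoing it).
Branch systematically from the start, pruning whenever the remaining move budget drops below the Manhattan distance to N or differs from it in parity. Every completion starts via F: 9.
That gives 9 routes.

9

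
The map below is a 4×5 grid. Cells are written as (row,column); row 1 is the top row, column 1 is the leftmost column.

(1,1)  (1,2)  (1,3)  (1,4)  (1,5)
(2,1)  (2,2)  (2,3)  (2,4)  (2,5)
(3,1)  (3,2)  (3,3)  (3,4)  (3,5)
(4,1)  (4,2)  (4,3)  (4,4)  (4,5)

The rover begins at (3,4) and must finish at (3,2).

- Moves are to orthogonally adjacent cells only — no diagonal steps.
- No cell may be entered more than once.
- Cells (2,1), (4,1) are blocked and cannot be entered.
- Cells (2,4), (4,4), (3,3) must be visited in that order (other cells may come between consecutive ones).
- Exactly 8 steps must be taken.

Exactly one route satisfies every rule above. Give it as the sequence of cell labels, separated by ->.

The waypoints must appear in the order (2,4), (4,4), (3,3), with no cell reused.
Route from (3,4): up to (2,4), right to (2,5), 2× down (reaching (4,5)), 2× left (reaching (4,3)), up to (3,3), left to (3,2) — 8 moves in all.
Check: order respected ((2,4) at step 1, (4,4) at step 5, (3,3) at step 7); 8 moves as required.

(3,4) -> (2,4) -> (2,5) -> (3,5) -> (4,5) -> (4,4) -> (4,3) -> (3,3) -> (3,2)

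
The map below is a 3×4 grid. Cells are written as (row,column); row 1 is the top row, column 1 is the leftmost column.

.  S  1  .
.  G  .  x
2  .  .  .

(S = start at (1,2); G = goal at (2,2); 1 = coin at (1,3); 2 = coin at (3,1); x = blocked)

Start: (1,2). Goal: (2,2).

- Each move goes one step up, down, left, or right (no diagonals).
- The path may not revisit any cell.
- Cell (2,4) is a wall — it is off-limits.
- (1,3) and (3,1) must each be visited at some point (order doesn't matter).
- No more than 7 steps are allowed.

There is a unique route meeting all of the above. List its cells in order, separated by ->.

(1,2) -> (1,3) -> (2,3) -> (3,3) -> (3,2) -> (3,1) -> (2,1) -> (2,2)

Any route must reach (1,3) and (3,1) and still end at (2,2) within 7 moves, so the order of the required stops is forced.
Route from (1,2): right to (1,3), 2× down (reaching (3,3)), 2× left (reaching (3,1)), up to (2,1), right to (2,2) — 7 moves in all.
Check: all required cells visited; 7 ≤ 7 moves.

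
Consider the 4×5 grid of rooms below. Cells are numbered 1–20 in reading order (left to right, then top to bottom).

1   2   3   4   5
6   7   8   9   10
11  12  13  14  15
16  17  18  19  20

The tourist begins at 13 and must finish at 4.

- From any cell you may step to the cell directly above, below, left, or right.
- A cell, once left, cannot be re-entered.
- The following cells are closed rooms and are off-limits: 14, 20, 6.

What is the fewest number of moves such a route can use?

3

The Manhattan distance from 13 to 4 is |3−1| + |3−4| = 3, so at least 3 moves are needed.
A route of 3 moves achieves this: 13 → 8 → 3 → 4.
Since 3 matches the lower bound, it is optimal.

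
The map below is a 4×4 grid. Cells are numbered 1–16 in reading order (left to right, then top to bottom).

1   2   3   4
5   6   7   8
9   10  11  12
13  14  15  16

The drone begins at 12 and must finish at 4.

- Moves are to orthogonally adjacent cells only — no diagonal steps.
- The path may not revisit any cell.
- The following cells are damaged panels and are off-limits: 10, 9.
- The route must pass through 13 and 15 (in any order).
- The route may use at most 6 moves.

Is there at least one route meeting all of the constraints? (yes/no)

no

13 must be visited but has only one open neighbour (14), and it is neither the start nor the goal — the route would have to enter and leave through 14, re-entering it.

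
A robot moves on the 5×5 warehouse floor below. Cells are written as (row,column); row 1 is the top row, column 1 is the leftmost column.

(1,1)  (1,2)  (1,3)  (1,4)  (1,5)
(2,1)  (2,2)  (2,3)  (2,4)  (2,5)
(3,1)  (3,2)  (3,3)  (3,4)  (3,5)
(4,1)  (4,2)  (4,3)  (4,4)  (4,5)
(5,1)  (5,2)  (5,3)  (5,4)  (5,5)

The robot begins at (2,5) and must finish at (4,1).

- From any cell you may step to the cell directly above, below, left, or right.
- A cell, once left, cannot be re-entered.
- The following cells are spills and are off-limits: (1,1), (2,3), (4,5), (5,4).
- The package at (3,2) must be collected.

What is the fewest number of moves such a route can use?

6

Any route passes through (3,2) somewhere between (2,5) and (4,1). Summing Manhattan distances along the two legs ((2,5) → (3,2) → (4,1)) gives a lower bound of 4 + 2 = 6 moves.
A route of 6 moves achieves this: (2,5) → (3,5) → (3,4) → (3,3) → (3,2) → (4,2) → (4,1).
Since 6 matches the lower bound, it is optimal.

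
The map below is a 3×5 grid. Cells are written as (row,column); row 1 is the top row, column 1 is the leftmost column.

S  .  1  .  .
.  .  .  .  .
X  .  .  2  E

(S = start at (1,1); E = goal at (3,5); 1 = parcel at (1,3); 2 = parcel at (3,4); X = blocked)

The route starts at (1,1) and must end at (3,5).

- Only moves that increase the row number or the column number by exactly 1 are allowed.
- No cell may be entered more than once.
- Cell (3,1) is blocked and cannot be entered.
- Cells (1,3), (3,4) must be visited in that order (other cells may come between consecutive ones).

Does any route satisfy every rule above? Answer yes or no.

yes

One route that works: (1,1) → (1,2) → (1,3) → (2,3) → (3,3) → (3,4) → (3,5).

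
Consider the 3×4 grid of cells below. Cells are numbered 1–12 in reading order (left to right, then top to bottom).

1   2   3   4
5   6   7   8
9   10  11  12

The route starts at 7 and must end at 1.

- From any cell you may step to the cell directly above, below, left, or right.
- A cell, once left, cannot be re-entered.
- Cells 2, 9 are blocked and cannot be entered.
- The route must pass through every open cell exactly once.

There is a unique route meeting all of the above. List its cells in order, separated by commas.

7, 3, 4, 8, 12, 11, 10, 6, 5, 1

Need to visit all 10 open cells exactly once, starting at 7 and ending at 1.
Cell 4 has only two open neighbours (8 and 3), so the path must pass straight through it: one of those is the cell it's entered from and the other is where it exits.
Route from 7: up to 3, right to 4, 2× down (reaching 12), 2× left (reaching 10), up to 6, left to 5, up to 1 — 9 moves in all.
Check: all 10 open cells covered.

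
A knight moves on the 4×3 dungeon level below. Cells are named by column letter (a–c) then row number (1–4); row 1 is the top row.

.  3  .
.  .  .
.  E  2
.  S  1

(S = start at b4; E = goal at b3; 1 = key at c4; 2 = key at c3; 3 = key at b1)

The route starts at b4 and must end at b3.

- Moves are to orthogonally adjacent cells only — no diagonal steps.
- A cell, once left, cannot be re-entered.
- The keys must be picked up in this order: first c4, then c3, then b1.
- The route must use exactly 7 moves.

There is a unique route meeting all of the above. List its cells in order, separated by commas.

b4, c4, c3, c2, c1, b1, b2, b3

The waypoints must appear in the order c4, c3, b1, with no cell reused.
Route from b4: right to c4, 3× up (reaching c1), left to b1, 2× down (reaching b3) — 7 moves in all.
Check: order respected (1 at step 1, 2 at step 2, 3 at step 5); 7 moves as required.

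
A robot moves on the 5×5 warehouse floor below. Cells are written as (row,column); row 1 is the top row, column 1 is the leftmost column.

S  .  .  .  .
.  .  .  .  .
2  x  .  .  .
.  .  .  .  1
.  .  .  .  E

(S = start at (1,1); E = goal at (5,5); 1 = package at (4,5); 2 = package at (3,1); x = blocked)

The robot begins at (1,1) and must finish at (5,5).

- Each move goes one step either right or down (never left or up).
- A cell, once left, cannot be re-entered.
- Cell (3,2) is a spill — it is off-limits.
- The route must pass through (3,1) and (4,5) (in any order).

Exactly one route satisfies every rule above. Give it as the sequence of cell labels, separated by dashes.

Moves only go right or down, so the column and row indices never decrease.
Route from (1,1): 3× down (reaching (4,1)), 4× right (reaching (4,5)), down to (5,5) — 8 moves in all.
Check: all required cells visited.

(1,1) - (2,1) - (3,1) - (4,1) - (4,2) - (4,3) - (4,4) - (4,5) - (5,5)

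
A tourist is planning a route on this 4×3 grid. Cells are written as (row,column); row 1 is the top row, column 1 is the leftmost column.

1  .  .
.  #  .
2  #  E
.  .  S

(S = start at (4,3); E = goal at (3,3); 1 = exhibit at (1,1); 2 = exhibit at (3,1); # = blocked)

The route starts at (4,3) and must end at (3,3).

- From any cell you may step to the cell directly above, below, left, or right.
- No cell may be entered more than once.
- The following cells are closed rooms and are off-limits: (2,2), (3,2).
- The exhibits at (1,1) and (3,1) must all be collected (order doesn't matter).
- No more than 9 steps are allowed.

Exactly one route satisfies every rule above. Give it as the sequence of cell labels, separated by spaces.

(4,3) (4,2) (4,1) (3,1) (2,1) (1,1) (1,2) (1,3) (2,3) (3,3)

The 9-move cap with required stops at (1,1), (3,1) leaves no slack for detours.
Route from (4,3): left 2 to (4,1), up 3 to (1,1), right 2 to (1,3), down 2 to (3,3) — 9 moves in all.
Check: all required cells visited; 9 ≤ 9 moves.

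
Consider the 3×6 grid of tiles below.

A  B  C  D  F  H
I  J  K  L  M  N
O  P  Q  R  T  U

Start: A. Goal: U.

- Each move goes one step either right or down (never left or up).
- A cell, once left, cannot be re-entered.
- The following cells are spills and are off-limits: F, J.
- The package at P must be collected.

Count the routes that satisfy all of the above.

A right/down-only route from A to U makes exactly 2 down-moves and 5 right-moves in some order.
With no other constraints that would be C(7,2) = 21 routes.
Split at P and multiply the segment counts (each segment already excludes blocked cells): A→P: 1; P→U: 1; product = 1.
That gives 1 route.

1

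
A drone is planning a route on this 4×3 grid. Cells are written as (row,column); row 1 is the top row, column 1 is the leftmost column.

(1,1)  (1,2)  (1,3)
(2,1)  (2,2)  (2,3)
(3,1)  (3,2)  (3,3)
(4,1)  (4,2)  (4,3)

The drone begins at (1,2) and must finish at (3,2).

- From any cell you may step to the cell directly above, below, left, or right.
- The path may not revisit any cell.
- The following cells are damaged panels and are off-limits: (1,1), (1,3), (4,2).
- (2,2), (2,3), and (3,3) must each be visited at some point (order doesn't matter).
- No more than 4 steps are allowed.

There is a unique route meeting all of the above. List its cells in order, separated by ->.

(1,2) -> (2,2) -> (2,3) -> (3,3) -> (3,2)

Any route must reach (2,2), (2,3), and (3,3) and still end at (3,2) within 4 moves, so the order of the required stops is forced.
Route from (1,2): down to (2,2), right to (2,3), down to (3,3), left to (3,2) — 4 moves in all.
Check: all required cells visited; 4 ≤ 4 moves.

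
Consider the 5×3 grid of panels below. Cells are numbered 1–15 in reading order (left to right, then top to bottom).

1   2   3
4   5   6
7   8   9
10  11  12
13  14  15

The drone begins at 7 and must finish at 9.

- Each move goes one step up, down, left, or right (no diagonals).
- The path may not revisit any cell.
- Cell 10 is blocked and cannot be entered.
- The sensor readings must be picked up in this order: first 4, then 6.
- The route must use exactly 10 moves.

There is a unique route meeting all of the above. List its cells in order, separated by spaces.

The waypoints must appear in the order 4, 6, with no cell reused.
Route from 7: 2× up (reaching 1), 2× right (reaching 3), down to 6, left to 5, 2× down (reaching 11), right to 12, up to 9 — 10 moves in all.
Check: order respected (4 at step 1, 6 at step 5); 10 moves as required.

7 4 1 2 3 6 5 8 11 12 9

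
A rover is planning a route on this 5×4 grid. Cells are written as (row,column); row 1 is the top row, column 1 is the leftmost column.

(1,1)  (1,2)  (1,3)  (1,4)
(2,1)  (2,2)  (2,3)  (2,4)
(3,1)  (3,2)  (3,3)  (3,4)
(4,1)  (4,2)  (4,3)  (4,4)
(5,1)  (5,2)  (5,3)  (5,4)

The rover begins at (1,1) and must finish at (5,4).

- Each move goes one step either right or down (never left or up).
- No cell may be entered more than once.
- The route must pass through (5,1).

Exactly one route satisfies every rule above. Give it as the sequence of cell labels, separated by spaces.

(1,1) (2,1) (3,1) (4,1) (5,1) (5,2) (5,3) (5,4)

Moves only go right or down, so the column and row indices never decrease.
Route from (1,1): down 4 to (5,1), right 3 to (5,4) — 7 moves in all.
Check: all required cells visited.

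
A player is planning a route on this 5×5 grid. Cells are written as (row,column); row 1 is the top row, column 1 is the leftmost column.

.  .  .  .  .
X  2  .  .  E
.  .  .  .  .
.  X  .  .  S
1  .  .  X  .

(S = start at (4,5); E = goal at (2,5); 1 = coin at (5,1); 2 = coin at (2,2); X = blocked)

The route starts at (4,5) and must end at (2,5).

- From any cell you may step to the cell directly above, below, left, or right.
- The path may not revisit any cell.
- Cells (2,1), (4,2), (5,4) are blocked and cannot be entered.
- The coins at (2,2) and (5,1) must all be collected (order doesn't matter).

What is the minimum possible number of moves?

Any route passes through (2,2) and (5,1) in some order between (4,5) and (2,5). Summing Manhattan distances along each leg and taking the cheapest ordering ((4,5) → (5,1) → (2,2) → (2,5)) gives a lower bound of 5 + 4 + 3 = 12 moves.
A route of 12 moves achieves this: (4,5) → (4,4) → (4,3) → (5,3) → (5,2) → (5,1) → (4,1) → (3,1) → (3,2) → (2,2) → (2,3) → (2,4) → (2,5).
Since 12 matches the lower bound, it is optimal.

12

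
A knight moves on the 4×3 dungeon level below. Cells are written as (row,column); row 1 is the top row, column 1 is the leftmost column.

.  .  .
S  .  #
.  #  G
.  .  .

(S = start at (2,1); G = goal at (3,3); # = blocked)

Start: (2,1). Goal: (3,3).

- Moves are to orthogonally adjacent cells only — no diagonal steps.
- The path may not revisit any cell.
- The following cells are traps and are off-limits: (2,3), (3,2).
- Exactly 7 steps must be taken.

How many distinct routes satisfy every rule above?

0

Need simple routes of exactly 7 moves from (2,1) to (3,3) (Manhattan distance 3, so 2 moves are spent on a detour and 2 undoing it).
No route satisfies every constraint, so the count is 0.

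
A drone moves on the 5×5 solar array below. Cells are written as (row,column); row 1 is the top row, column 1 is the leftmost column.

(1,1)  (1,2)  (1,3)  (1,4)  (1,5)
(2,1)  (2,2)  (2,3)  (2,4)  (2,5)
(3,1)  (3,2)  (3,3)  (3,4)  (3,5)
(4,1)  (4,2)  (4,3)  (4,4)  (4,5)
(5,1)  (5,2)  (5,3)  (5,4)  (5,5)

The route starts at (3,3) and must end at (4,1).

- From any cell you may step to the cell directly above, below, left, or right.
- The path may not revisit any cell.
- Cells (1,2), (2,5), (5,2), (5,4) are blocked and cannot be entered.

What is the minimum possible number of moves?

The Manhattan distance from (3,3) to (4,1) is |3−4| + |3−1| = 3, so at least 3 moves are needed.
A route of 3 moves achieves this: (3,3) → (4,3) → (4,2) → (4,1).
Since 3 matches the lower bound, it is optimal.

3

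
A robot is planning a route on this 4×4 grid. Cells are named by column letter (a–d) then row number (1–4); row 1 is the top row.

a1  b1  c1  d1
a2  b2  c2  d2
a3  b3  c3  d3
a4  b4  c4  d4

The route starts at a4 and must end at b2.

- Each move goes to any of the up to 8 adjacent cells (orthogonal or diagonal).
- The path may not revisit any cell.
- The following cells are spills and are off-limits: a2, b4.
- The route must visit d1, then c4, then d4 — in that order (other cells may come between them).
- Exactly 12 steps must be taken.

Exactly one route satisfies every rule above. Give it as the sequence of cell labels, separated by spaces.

a4 a3 b3 c2 b1 c1 d1 d2 d3 c4 d4 c3 b2

The waypoints must appear in the order d1, c4, d4, with no cell reused.
Route from a4: up 1 to a3, right 1 to b3, up-right 1 to c2, up-left 1 to b1, right 2 to d1, down 2 to d3, down-left 1 to c4, right 1 to d4, up-left 2 to b2 — 12 moves in all.
Check: order respected (d1 at step 6, c4 at step 9, d4 at step 10); 12 moves as required.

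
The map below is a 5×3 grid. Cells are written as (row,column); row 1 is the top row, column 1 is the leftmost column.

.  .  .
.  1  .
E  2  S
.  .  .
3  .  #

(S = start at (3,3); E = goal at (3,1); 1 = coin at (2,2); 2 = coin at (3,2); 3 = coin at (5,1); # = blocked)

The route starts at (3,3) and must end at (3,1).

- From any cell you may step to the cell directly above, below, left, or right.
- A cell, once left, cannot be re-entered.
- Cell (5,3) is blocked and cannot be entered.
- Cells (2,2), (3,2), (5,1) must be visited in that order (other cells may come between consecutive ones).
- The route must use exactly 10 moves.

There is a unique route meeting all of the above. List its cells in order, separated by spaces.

(3,3) (2,3) (1,3) (1,2) (2,2) (3,2) (4,2) (5,2) (5,1) (4,1) (3,1)

The waypoints must appear in the order (2,2), (3,2), (5,1), with no cell reused.
Route from (3,3): 2× up (reaching (1,3)), left to (1,2), 4× down (reaching (5,2)), left to (5,1), 2× up (reaching (3,1)) — 10 moves in all.
Check: order respected (1 at step 4, 2 at step 5, 3 at step 8); 10 moves as required.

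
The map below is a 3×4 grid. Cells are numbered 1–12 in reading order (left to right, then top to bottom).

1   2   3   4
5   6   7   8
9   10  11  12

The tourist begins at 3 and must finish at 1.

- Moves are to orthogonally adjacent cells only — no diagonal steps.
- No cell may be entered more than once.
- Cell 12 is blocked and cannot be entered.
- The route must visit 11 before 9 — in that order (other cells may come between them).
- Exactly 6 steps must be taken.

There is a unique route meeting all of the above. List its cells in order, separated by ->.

The waypoints must appear in the order 11, 9, with no cell reused.
Route from 3: 2× down (reaching 11), 2× left (reaching 9), 2× up (reaching 1) — 6 moves in all.
Check: order respected (11 at step 2, 9 at step 4); 6 moves as required.

3 -> 7 -> 11 -> 10 -> 9 -> 5 -> 1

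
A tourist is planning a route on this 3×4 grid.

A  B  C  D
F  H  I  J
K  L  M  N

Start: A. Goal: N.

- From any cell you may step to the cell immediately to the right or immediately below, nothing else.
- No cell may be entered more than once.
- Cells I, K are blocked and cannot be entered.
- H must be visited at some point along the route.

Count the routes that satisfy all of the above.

A right/down-only route from A to N makes exactly 2 down-moves and 3 right-moves in some order.
With no other constraints that would be C(5,2) = 10 routes.
Split at H and multiply the segment counts (each segment already excludes blocked cells): A→H: 2; H→N: 1; product = 2.
That gives 2 routes.

2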